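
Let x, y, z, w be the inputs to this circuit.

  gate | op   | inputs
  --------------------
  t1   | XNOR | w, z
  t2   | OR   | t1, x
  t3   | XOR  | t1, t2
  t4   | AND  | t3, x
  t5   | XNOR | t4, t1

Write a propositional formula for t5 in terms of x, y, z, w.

(((w XNOR z) XOR ((w XNOR z) OR x)) AND x) XNOR (w XNOR z)

t1 = w XNOR z
t2 = t1 OR x = (w XNOR z) OR x
t3 = t1 XOR t2 = (w XNOR z) XOR ((w XNOR z) OR x)
t4 = t3 AND x = ((w XNOR z) XOR ((w XNOR z) OR x)) AND x
t5 = t4 XNOR t1 = (((w XNOR z) XOR ((w XNOR z) OR x)) AND x) XNOR (w XNOR z)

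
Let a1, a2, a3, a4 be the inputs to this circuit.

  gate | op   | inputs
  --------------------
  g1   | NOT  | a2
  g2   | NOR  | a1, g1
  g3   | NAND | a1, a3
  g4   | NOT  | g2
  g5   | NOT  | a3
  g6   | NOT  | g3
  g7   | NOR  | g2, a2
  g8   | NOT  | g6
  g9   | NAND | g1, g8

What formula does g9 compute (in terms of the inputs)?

g1 = NOT a2
g3 = a1 NAND a3
g6 = NOT g3 = NOT (a1 NAND a3)
g8 = NOT g6 = NOT NOT (a1 NAND a3)
g9 = g1 NAND g8 = NOT a2 NAND NOT NOT (a1 NAND a3)

NOT a2 NAND NOT NOT (a1 NAND a3)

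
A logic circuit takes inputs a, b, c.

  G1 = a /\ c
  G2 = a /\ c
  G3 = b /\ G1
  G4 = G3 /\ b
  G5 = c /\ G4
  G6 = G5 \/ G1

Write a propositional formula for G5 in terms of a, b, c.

G1 = a /\ c
G3 = b /\ G1 = b /\ (a /\ c)
G4 = G3 /\ b = (b /\ (a /\ c)) /\ b
G5 = c /\ G4 = c /\ ((b /\ (a /\ c)) /\ b)

c /\ ((b /\ (a /\ c)) /\ b)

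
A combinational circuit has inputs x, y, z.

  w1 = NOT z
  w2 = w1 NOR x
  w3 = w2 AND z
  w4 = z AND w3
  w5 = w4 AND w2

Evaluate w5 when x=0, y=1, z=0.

0

w1 = NOT 0 = 1
w2 = 1 NOR 0 = 0
w3 = 0 AND 0 = 0
w4 = 0 AND 0 = 0
w5 = 0 AND 0 = 0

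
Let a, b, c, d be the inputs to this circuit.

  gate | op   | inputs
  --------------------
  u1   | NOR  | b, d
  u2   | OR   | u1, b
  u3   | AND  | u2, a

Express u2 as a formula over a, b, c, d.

(b NOR d) OR b

u1 = b NOR d
u2 = u1 OR b = (b NOR d) OR b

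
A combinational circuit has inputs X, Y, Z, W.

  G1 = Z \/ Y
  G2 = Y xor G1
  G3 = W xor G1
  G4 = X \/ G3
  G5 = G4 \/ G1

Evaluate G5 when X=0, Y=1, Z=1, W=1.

G1 = 1 \/ 1 = 1
G3 = 1 xor 1 = 0
G4 = 0 \/ 0 = 0
G5 = 0 \/ 1 = 1

1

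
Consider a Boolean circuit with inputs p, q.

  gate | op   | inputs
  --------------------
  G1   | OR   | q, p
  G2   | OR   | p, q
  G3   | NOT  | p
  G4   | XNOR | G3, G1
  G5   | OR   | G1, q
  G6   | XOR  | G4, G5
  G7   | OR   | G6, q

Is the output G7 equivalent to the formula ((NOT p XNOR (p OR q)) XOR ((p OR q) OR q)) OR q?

G1 = q OR p
G3 = NOT p
G4 = G3 XNOR G1 = NOT p XNOR (q OR p)
G5 = G1 OR q = (q OR p) OR q
G6 = G4 XOR G5 = (NOT p XNOR (q OR p)) XOR ((q OR p) OR q)
G7 = G6 OR q = ((NOT p XNOR (q OR p)) XOR ((q OR p) OR q)) OR q
At p=0, q=0: circuit gives 0, formula gives 0.
At p=0, q=1: circuit gives 1, formula gives 1.
Agrees on all 4 inputs.

Yes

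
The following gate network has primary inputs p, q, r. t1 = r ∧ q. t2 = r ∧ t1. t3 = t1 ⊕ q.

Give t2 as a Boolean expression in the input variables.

r ∧ (r ∧ q)

t1 = r ∧ q
t2 = r ∧ t1 = r ∧ (r ∧ q)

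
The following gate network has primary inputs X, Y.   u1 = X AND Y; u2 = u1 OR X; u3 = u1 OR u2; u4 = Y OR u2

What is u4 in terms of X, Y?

Y OR ((X AND Y) OR X)

u1 = X AND Y
u2 = u1 OR X = (X AND Y) OR X
u4 = Y OR u2 = Y OR ((X AND Y) OR X)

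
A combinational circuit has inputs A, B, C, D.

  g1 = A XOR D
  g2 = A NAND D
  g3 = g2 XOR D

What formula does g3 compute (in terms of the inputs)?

(A NAND D) XOR D

g2 = A NAND D
g3 = g2 XOR D = (A NAND D) XOR D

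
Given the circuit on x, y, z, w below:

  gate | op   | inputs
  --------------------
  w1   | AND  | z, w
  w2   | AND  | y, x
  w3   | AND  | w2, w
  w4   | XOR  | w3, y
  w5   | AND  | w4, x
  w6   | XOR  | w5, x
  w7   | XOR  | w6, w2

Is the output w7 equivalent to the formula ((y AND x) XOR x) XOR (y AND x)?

w2 = y AND x
w3 = w2 AND w = (y AND x) AND w
w4 = w3 XOR y = ((y AND x) AND w) XOR y
w5 = w4 AND x = (((y AND x) AND w) XOR y) AND x
w6 = w5 XOR x = ((((y AND x) AND w) XOR y) AND x) XOR x
w7 = w6 XOR w2 = (((((y AND x) AND w) XOR y) AND x) XOR x) XOR (y AND x)
At x=1, y=1, z=0, w=1: circuit gives 0, formula gives 1.

No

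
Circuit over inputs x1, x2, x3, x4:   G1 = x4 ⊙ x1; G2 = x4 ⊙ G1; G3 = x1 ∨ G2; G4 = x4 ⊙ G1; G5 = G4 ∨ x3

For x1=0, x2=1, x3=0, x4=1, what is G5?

G1 = 1 ⊙ 0 = 0
G4 = 1 ⊙ 0 = 0
G5 = 0 ∨ 0 = 0

0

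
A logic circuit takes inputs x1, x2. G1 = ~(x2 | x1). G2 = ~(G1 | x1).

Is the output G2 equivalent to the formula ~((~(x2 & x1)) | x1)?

G1 = ~(x2 | x1)
G2 = ~(G1 | x1) = ~((~(x2 | x1)) | x1)
At x1=0, x2=1: circuit gives 1, formula gives 0.

No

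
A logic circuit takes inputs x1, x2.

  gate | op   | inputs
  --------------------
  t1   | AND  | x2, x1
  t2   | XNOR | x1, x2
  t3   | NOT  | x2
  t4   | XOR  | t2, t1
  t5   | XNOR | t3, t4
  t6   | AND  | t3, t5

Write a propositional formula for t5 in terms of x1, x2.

t1 = x2 AND x1
t2 = x1 XNOR x2
t3 = NOT x2
t4 = t2 XOR t1 = (x1 XNOR x2) XOR (x2 AND x1)
t5 = t3 XNOR t4 = NOT x2 XNOR ((x1 XNOR x2) XOR (x2 AND x1))

NOT x2 XNOR ((x1 XNOR x2) XOR (x2 AND x1))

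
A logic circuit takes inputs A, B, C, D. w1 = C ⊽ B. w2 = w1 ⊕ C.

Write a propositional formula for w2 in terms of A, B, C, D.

w1 = C ⊽ B
w2 = w1 ⊕ C = (C ⊽ B) ⊕ C

(C ⊽ B) ⊕ C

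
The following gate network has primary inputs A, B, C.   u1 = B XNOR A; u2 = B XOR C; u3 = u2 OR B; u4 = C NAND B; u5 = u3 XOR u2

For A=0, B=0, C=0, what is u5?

0

u2 = 0 XOR 0 = 0
u3 = 0 OR 0 = 0
u5 = 0 XOR 0 = 0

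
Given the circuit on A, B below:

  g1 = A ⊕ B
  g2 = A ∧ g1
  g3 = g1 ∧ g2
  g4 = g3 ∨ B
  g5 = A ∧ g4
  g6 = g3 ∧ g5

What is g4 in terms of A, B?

((A ⊕ B) ∧ (A ∧ (A ⊕ B))) ∨ B

g1 = A ⊕ B
g2 = A ∧ g1 = A ∧ (A ⊕ B)
g3 = g1 ∧ g2 = (A ⊕ B) ∧ (A ∧ (A ⊕ B))
g4 = g3 ∨ B = ((A ⊕ B) ∧ (A ∧ (A ⊕ B))) ∨ B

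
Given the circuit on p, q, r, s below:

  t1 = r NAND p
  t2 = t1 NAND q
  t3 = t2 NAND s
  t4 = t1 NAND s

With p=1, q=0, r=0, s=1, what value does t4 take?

0

t1 = 0 NAND 1 = 1
t4 = 1 NAND 1 = 0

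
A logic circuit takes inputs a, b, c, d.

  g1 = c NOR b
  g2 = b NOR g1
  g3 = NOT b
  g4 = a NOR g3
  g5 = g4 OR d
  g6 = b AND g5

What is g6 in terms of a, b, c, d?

b AND ((a NOR NOT b) OR d)

g3 = NOT b
g4 = a NOR g3 = a NOR NOT b
g5 = g4 OR d = (a NOR NOT b) OR d
g6 = b AND g5 = b AND ((a NOR NOT b) OR d)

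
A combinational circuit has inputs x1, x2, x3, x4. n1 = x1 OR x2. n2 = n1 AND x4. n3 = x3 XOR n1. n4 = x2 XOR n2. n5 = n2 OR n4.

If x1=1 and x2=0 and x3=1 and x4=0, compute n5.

0

n1 = 1 OR 0 = 1
n2 = 1 AND 0 = 0
n4 = 0 XOR 0 = 0
n5 = 0 OR 0 = 0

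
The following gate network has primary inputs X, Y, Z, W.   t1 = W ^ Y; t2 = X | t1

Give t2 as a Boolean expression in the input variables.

t1 = W ^ Y
t2 = X | t1 = X | (W ^ Y)

X | (W ^ Y)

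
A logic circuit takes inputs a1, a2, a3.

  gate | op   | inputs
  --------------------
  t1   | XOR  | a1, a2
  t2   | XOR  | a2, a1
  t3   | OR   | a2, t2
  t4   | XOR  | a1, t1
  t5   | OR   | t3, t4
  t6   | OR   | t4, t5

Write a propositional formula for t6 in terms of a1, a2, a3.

t1 = a1 XOR a2
t2 = a2 XOR a1
t3 = a2 OR t2 = a2 OR (a2 XOR a1)
t4 = a1 XOR t1 = a1 XOR (a1 XOR a2)
t5 = t3 OR t4 = (a2 OR (a2 XOR a1)) OR (a1 XOR (a1 XOR a2))
t6 = t4 OR t5 = (a1 XOR (a1 XOR a2)) OR ((a2 OR (a2 XOR a1)) OR (a1 XOR (a1 XOR a2)))

(a1 XOR (a1 XOR a2)) OR ((a2 OR (a2 XOR a1)) OR (a1 XOR (a1 XOR a2)))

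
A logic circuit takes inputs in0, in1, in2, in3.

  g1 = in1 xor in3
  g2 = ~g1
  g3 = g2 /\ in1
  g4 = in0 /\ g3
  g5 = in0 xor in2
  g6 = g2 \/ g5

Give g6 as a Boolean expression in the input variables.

~(in1 xor in3) \/ (in0 xor in2)

g1 = in1 xor in3
g2 = ~g1 = ~(in1 xor in3)
g5 = in0 xor in2
g6 = g2 \/ g5 = ~(in1 xor in3) \/ (in0 xor in2)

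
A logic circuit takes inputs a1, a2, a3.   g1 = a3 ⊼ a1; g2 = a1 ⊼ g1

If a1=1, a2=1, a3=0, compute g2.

0

g1 = 0 ⊼ 1 = 1
g2 = 1 ⊼ 1 = 0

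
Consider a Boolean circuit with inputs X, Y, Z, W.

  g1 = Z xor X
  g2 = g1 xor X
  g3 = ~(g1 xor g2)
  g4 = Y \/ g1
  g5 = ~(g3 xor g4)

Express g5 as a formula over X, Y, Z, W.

~((~((Z xor X) xor ((Z xor X) xor X))) xor (Y \/ (Z xor X)))

g1 = Z xor X
g2 = g1 xor X = (Z xor X) xor X
g3 = ~(g1 xor g2) = ~((Z xor X) xor ((Z xor X) xor X))
g4 = Y \/ g1 = Y \/ (Z xor X)
g5 = ~(g3 xor g4) = ~((~((Z xor X) xor ((Z xor X) xor X))) xor (Y \/ (Z xor X)))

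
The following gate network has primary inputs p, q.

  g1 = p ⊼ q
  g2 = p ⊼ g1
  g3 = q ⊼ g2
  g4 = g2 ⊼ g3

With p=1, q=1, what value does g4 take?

1

g1 = 1 ⊼ 1 = 0
g2 = 1 ⊼ 0 = 1
g3 = 1 ⊼ 1 = 0
g4 = 1 ⊼ 0 = 1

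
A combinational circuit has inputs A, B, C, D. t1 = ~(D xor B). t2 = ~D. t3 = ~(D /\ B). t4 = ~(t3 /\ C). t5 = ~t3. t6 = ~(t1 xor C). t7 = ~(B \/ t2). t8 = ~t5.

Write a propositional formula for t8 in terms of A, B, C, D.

t3 = ~(D /\ B)
t5 = ~t3 = ~(~(D /\ B))
t8 = ~t5 = ~~(~(D /\ B))

~~(~(D /\ B))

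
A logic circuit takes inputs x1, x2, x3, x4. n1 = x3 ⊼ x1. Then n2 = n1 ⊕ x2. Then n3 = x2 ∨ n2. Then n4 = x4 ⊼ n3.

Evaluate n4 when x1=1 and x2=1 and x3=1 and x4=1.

n1 = 1 ⊼ 1 = 0
n2 = 0 ⊕ 1 = 1
n3 = 1 ∨ 1 = 1
n4 = 1 ⊼ 1 = 0

0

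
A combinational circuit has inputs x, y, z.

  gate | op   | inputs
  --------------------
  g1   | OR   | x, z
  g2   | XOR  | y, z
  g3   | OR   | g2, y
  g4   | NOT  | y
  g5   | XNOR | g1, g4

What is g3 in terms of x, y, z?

g2 = y XOR z
g3 = g2 OR y = (y XOR z) OR y

(y XOR z) OR y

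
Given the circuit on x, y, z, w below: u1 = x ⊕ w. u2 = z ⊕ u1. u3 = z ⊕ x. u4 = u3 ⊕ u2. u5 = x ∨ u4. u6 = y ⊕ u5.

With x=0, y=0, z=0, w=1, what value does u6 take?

u1 = 0 ⊕ 1 = 1
u2 = 0 ⊕ 1 = 1
u3 = 0 ⊕ 0 = 0
u4 = 0 ⊕ 1 = 1
u5 = 0 ∨ 1 = 1
u6 = 0 ⊕ 1 = 1

1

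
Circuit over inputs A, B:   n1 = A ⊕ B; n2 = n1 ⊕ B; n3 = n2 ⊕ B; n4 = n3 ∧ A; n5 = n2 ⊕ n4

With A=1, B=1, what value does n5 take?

1

n1 = 1 ⊕ 1 = 0
n2 = 0 ⊕ 1 = 1
n3 = 1 ⊕ 1 = 0
n4 = 0 ∧ 1 = 0
n5 = 1 ⊕ 0 = 1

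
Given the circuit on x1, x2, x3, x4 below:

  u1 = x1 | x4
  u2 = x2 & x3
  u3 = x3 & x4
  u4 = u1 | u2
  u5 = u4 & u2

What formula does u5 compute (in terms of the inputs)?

((x1 | x4) | (x2 & x3)) & (x2 & x3)

u1 = x1 | x4
u2 = x2 & x3
u4 = u1 | u2 = (x1 | x4) | (x2 & x3)
u5 = u4 & u2 = ((x1 | x4) | (x2 & x3)) & (x2 & x3)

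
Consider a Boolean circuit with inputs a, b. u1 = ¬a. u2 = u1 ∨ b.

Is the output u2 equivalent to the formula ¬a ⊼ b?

u1 = ¬a
u2 = u1 ∨ b = ¬a ∨ b
At a=0, b=1: circuit gives 1, formula gives 0.

No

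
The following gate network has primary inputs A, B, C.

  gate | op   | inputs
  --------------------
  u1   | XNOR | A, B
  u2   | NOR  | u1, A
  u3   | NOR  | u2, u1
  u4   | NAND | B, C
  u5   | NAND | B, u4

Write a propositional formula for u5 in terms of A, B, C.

B NAND (B NAND C)

u4 = B NAND C
u5 = B NAND u4 = B NAND (B NAND C)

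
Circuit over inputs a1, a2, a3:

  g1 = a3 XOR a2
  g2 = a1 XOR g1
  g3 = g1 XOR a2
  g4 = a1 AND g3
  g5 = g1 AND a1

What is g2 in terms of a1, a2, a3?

g1 = a3 XOR a2
g2 = a1 XOR g1 = a1 XOR (a3 XOR a2)

a1 XOR (a3 XOR a2)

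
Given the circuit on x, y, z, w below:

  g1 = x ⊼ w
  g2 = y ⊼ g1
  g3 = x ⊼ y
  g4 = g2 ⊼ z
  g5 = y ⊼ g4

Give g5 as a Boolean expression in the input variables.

y ⊼ ((y ⊼ (x ⊼ w)) ⊼ z)

g1 = x ⊼ w
g2 = y ⊼ g1 = y ⊼ (x ⊼ w)
g4 = g2 ⊼ z = (y ⊼ (x ⊼ w)) ⊼ z
g5 = y ⊼ g4 = y ⊼ ((y ⊼ (x ⊼ w)) ⊼ z)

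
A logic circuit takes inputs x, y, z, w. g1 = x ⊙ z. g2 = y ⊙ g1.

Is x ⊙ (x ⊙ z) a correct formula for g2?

g1 = x ⊙ z
g2 = y ⊙ g1 = y ⊙ (x ⊙ z)
At x=0, y=1, z=0, w=0: circuit gives 1, formula gives 0.

No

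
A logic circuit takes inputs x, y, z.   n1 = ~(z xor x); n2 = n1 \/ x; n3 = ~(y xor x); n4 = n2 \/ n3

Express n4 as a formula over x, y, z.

n1 = ~(z xor x)
n2 = n1 \/ x = (~(z xor x)) \/ x
n3 = ~(y xor x)
n4 = n2 \/ n3 = ((~(z xor x)) \/ x) \/ (~(y xor x))

((~(z xor x)) \/ x) \/ (~(y xor x))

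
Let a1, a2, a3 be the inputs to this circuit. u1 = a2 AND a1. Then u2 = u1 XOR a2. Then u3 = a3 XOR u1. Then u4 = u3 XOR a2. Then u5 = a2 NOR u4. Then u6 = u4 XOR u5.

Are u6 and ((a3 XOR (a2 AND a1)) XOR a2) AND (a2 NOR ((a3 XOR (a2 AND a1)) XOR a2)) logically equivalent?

u1 = a2 AND a1
u3 = a3 XOR u1 = a3 XOR (a2 AND a1)
u4 = u3 XOR a2 = (a3 XOR (a2 AND a1)) XOR a2
u5 = a2 NOR u4 = a2 NOR ((a3 XOR (a2 AND a1)) XOR a2)
u6 = u4 XOR u5 = ((a3 XOR (a2 AND a1)) XOR a2) XOR (a2 NOR ((a3 XOR (a2 AND a1)) XOR a2))
At a1=0, a2=0, a3=0: circuit gives 1, formula gives 0.

No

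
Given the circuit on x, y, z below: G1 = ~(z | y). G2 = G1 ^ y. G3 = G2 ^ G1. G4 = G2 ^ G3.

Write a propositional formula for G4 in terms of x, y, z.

G1 = ~(z | y)
G2 = G1 ^ y = (~(z | y)) ^ y
G3 = G2 ^ G1 = ((~(z | y)) ^ y) ^ (~(z | y))
G4 = G2 ^ G3 = ((~(z | y)) ^ y) ^ (((~(z | y)) ^ y) ^ (~(z | y)))

((~(z | y)) ^ y) ^ (((~(z | y)) ^ y) ^ (~(z | y)))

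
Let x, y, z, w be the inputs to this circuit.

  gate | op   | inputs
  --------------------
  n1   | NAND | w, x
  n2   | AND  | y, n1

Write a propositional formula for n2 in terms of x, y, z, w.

n1 = w NAND x
n2 = y AND n1 = y AND (w NAND x)

y AND (w NAND x)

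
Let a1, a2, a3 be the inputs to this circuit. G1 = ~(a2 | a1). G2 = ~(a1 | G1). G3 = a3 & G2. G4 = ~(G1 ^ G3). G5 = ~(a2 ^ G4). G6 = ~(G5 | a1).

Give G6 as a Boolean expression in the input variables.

G1 = ~(a2 | a1)
G2 = ~(a1 | G1) = ~(a1 | (~(a2 | a1)))
G3 = a3 & G2 = a3 & (~(a1 | (~(a2 | a1))))
G4 = ~(G1 ^ G3) = ~((~(a2 | a1)) ^ (a3 & (~(a1 | (~(a2 | a1))))))
G5 = ~(a2 ^ G4) = ~(a2 ^ (~((~(a2 | a1)) ^ (a3 & (~(a1 | (~(a2 | a1))))))))
G6 = ~(G5 | a1) = ~((~(a2 ^ (~((~(a2 | a1)) ^ (a3 & (~(a1 | (~(a2 | a1))))))))) | a1)

~((~(a2 ^ (~((~(a2 | a1)) ^ (a3 & (~(a1 | (~(a2 | a1))))))))) | a1)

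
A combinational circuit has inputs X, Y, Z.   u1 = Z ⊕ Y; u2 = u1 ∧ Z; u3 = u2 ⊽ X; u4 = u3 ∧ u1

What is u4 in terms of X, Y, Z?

(((Z ⊕ Y) ∧ Z) ⊽ X) ∧ (Z ⊕ Y)

u1 = Z ⊕ Y
u2 = u1 ∧ Z = (Z ⊕ Y) ∧ Z
u3 = u2 ⊽ X = ((Z ⊕ Y) ∧ Z) ⊽ X
u4 = u3 ∧ u1 = (((Z ⊕ Y) ∧ Z) ⊽ X) ∧ (Z ⊕ Y)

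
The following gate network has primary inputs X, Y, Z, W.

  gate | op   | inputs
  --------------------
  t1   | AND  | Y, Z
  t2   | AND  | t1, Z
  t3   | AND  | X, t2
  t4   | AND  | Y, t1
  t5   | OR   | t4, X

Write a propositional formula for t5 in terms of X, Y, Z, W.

t1 = Y AND Z
t4 = Y AND t1 = Y AND (Y AND Z)
t5 = t4 OR X = (Y AND (Y AND Z)) OR X

(Y AND (Y AND Z)) OR X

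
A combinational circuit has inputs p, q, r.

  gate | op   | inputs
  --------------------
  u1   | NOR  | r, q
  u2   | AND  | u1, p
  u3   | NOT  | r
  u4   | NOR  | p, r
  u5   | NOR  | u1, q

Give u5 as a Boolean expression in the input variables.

u1 = r NOR q
u5 = u1 NOR q = (r NOR q) NOR q

(r NOR q) NOR q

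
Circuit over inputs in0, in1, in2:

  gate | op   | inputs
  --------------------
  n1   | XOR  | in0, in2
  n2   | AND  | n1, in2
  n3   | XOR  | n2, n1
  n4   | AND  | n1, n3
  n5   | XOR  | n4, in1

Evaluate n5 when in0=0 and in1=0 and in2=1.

0

n1 = 0 XOR 1 = 1
n2 = 1 AND 1 = 1
n3 = 1 XOR 1 = 0
n4 = 1 AND 0 = 0
n5 = 0 XOR 0 = 0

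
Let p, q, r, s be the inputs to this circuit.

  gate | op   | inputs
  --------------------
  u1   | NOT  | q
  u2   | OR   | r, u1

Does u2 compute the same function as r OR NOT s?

No

u1 = NOT q
u2 = r OR u1 = r OR NOT q
At p=0, q=0, r=0, s=1: circuit gives 1, formula gives 0.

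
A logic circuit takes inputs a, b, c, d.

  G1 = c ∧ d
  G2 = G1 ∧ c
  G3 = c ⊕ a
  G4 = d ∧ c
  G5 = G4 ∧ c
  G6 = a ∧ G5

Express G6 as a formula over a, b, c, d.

G4 = d ∧ c
G5 = G4 ∧ c = (d ∧ c) ∧ c
G6 = a ∧ G5 = a ∧ ((d ∧ c) ∧ c)

a ∧ ((d ∧ c) ∧ c)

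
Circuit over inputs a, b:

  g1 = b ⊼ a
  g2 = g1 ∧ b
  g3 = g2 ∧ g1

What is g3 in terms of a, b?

((b ⊼ a) ∧ b) ∧ (b ⊼ a)

g1 = b ⊼ a
g2 = g1 ∧ b = (b ⊼ a) ∧ b
g3 = g2 ∧ g1 = ((b ⊼ a) ∧ b) ∧ (b ⊼ a)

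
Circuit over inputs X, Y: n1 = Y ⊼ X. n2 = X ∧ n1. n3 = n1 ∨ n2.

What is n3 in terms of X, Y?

n1 = Y ⊼ X
n2 = X ∧ n1 = X ∧ (Y ⊼ X)
n3 = n1 ∨ n2 = (Y ⊼ X) ∨ (X ∧ (Y ⊼ X))

(Y ⊼ X) ∨ (X ∧ (Y ⊼ X))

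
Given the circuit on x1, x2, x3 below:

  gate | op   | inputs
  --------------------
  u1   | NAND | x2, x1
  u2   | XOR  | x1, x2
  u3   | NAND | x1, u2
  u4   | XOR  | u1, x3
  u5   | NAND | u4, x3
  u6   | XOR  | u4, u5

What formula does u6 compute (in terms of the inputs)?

((x2 NAND x1) XOR x3) XOR (((x2 NAND x1) XOR x3) NAND x3)

u1 = x2 NAND x1
u4 = u1 XOR x3 = (x2 NAND x1) XOR x3
u5 = u4 NAND x3 = ((x2 NAND x1) XOR x3) NAND x3
u6 = u4 XOR u5 = ((x2 NAND x1) XOR x3) XOR (((x2 NAND x1) XOR x3) NAND x3)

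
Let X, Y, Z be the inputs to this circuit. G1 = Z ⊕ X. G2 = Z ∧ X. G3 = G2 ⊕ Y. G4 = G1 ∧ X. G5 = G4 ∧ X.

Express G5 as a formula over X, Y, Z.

G1 = Z ⊕ X
G4 = G1 ∧ X = (Z ⊕ X) ∧ X
G5 = G4 ∧ X = ((Z ⊕ X) ∧ X) ∧ X

((Z ⊕ X) ∧ X) ∧ X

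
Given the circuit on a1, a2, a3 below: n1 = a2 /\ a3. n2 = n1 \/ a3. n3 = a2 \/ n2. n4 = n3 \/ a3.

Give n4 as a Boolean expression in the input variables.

(a2 \/ ((a2 /\ a3) \/ a3)) \/ a3

n1 = a2 /\ a3
n2 = n1 \/ a3 = (a2 /\ a3) \/ a3
n3 = a2 \/ n2 = a2 \/ ((a2 /\ a3) \/ a3)
n4 = n3 \/ a3 = (a2 \/ ((a2 /\ a3) \/ a3)) \/ a3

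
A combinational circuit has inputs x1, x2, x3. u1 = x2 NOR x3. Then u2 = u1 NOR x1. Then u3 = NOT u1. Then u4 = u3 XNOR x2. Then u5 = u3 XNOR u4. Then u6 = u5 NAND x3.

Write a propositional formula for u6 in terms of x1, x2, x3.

(NOT (x2 NOR x3) XNOR (NOT (x2 NOR x3) XNOR x2)) NAND x3

u1 = x2 NOR x3
u3 = NOT u1 = NOT (x2 NOR x3)
u4 = u3 XNOR x2 = NOT (x2 NOR x3) XNOR x2
u5 = u3 XNOR u4 = NOT (x2 NOR x3) XNOR (NOT (x2 NOR x3) XNOR x2)
u6 = u5 NAND x3 = (NOT (x2 NOR x3) XNOR (NOT (x2 NOR x3) XNOR x2)) NAND x3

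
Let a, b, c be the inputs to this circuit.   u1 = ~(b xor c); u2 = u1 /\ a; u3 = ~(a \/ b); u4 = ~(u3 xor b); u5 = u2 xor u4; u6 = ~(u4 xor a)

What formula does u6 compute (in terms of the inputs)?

~((~((~(a \/ b)) xor b)) xor a)

u3 = ~(a \/ b)
u4 = ~(u3 xor b) = ~((~(a \/ b)) xor b)
u6 = ~(u4 xor a) = ~((~((~(a \/ b)) xor b)) xor a)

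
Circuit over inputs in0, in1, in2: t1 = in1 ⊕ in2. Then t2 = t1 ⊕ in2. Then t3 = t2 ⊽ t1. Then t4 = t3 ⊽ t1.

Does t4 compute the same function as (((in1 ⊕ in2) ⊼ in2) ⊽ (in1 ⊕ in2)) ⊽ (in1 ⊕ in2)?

No

t1 = in1 ⊕ in2
t2 = t1 ⊕ in2 = (in1 ⊕ in2) ⊕ in2
t3 = t2 ⊽ t1 = ((in1 ⊕ in2) ⊕ in2) ⊽ (in1 ⊕ in2)
t4 = t3 ⊽ t1 = (((in1 ⊕ in2) ⊕ in2) ⊽ (in1 ⊕ in2)) ⊽ (in1 ⊕ in2)
At in0=0, in1=0, in2=0: circuit gives 0, formula gives 1.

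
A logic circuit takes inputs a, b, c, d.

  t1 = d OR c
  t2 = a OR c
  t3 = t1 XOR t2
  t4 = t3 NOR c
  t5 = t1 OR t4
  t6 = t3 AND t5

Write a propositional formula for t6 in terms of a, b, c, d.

((d OR c) XOR (a OR c)) AND ((d OR c) OR (((d OR c) XOR (a OR c)) NOR c))

t1 = d OR c
t2 = a OR c
t3 = t1 XOR t2 = (d OR c) XOR (a OR c)
t4 = t3 NOR c = ((d OR c) XOR (a OR c)) NOR c
t5 = t1 OR t4 = (d OR c) OR (((d OR c) XOR (a OR c)) NOR c)
t6 = t3 AND t5 = ((d OR c) XOR (a OR c)) AND ((d OR c) OR (((d OR c) XOR (a OR c)) NOR c))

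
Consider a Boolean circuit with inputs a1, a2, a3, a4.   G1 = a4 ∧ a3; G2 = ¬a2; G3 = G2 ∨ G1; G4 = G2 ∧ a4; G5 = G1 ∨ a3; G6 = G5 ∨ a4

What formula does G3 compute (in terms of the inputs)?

¬a2 ∨ (a4 ∧ a3)

G1 = a4 ∧ a3
G2 = ¬a2
G3 = G2 ∨ G1 = ¬a2 ∨ (a4 ∧ a3)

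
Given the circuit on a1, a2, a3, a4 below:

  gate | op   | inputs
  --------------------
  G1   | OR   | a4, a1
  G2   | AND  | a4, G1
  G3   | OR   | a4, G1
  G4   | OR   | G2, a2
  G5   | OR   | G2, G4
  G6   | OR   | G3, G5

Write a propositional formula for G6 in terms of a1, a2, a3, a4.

(a4 OR (a4 OR a1)) OR ((a4 AND (a4 OR a1)) OR ((a4 AND (a4 OR a1)) OR a2))

G1 = a4 OR a1
G2 = a4 AND G1 = a4 AND (a4 OR a1)
G3 = a4 OR G1 = a4 OR (a4 OR a1)
G4 = G2 OR a2 = (a4 AND (a4 OR a1)) OR a2
G5 = G2 OR G4 = (a4 AND (a4 OR a1)) OR ((a4 AND (a4 OR a1)) OR a2)
G6 = G3 OR G5 = (a4 OR (a4 OR a1)) OR ((a4 AND (a4 OR a1)) OR ((a4 AND (a4 OR a1)) OR a2))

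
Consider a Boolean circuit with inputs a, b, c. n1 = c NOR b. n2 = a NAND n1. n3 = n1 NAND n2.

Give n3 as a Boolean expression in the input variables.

n1 = c NOR b
n2 = a NAND n1 = a NAND (c NOR b)
n3 = n1 NAND n2 = (c NOR b) NAND (a NAND (c NOR b))

(c NOR b) NAND (a NAND (c NOR b))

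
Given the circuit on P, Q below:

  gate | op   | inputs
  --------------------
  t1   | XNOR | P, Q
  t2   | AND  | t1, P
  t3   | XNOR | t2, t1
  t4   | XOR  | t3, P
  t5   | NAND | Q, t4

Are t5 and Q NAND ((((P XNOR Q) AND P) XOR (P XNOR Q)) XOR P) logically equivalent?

t1 = P XNOR Q
t2 = t1 AND P = (P XNOR Q) AND P
t3 = t2 XNOR t1 = ((P XNOR Q) AND P) XNOR (P XNOR Q)
t4 = t3 XOR P = (((P XNOR Q) AND P) XNOR (P XNOR Q)) XOR P
t5 = Q NAND t4 = Q NAND ((((P XNOR Q) AND P) XNOR (P XNOR Q)) XOR P)
At P=0, Q=1: circuit gives 0, formula gives 1.

No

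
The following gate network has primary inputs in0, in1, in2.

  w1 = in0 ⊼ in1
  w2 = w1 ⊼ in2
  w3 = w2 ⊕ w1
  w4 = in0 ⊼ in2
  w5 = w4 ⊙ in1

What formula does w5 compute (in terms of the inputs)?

(in0 ⊼ in2) ⊙ in1

w4 = in0 ⊼ in2
w5 = w4 ⊙ in1 = (in0 ⊼ in2) ⊙ in1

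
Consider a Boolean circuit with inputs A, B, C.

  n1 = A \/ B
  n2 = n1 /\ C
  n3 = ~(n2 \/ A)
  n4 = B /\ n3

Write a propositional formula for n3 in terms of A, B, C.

n1 = A \/ B
n2 = n1 /\ C = (A \/ B) /\ C
n3 = ~(n2 \/ A) = ~(((A \/ B) /\ C) \/ A)

~(((A \/ B) /\ C) \/ A)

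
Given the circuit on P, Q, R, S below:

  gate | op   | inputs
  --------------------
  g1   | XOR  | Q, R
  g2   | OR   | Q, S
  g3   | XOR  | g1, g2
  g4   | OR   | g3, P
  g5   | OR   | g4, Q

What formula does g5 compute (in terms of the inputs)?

(((Q XOR R) XOR (Q OR S)) OR P) OR Q

g1 = Q XOR R
g2 = Q OR S
g3 = g1 XOR g2 = (Q XOR R) XOR (Q OR S)
g4 = g3 OR P = ((Q XOR R) XOR (Q OR S)) OR P
g5 = g4 OR Q = (((Q XOR R) XOR (Q OR S)) OR P) OR Q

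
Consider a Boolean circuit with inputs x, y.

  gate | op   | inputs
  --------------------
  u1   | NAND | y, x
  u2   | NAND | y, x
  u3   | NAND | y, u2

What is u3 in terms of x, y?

y NAND (y NAND x)

u2 = y NAND x
u3 = y NAND u2 = y NAND (y NAND x)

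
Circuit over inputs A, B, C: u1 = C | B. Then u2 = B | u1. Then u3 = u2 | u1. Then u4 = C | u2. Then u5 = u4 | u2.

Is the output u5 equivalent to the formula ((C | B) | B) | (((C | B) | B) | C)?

Yes

u1 = C | B
u2 = B | u1 = B | (C | B)
u4 = C | u2 = C | (B | (C | B))
u5 = u4 | u2 = (C | (B | (C | B))) | (B | (C | B))
At A=0, B=0, C=0: circuit gives 0, formula gives 0.
At A=0, B=0, C=1: circuit gives 1, formula gives 1.
Agrees on all 8 inputs.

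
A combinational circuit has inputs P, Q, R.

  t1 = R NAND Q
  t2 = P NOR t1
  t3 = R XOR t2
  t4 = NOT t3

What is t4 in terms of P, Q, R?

NOT (R XOR (P NOR (R NAND Q)))

t1 = R NAND Q
t2 = P NOR t1 = P NOR (R NAND Q)
t3 = R XOR t2 = R XOR (P NOR (R NAND Q))
t4 = NOT t3 = NOT (R XOR (P NOR (R NAND Q)))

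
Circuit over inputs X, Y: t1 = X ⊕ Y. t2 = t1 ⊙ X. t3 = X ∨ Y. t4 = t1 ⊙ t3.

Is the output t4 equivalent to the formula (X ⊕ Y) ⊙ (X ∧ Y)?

t1 = X ⊕ Y
t3 = X ∨ Y
t4 = t1 ⊙ t3 = (X ⊕ Y) ⊙ (X ∨ Y)
At X=0, Y=1: circuit gives 1, formula gives 0.

No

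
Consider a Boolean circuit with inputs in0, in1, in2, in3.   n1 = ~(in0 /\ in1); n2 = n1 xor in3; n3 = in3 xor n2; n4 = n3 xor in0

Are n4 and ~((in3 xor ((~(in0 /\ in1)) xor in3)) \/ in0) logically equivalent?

No

n1 = ~(in0 /\ in1)
n2 = n1 xor in3 = (~(in0 /\ in1)) xor in3
n3 = in3 xor n2 = in3 xor ((~(in0 /\ in1)) xor in3)
n4 = n3 xor in0 = (in3 xor ((~(in0 /\ in1)) xor in3)) xor in0
At in0=0, in1=0, in2=0, in3=0: circuit gives 1, formula gives 0.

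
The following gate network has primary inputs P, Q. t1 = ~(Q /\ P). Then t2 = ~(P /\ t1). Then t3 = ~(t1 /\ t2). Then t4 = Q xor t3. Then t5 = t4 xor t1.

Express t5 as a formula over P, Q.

t1 = ~(Q /\ P)
t2 = ~(P /\ t1) = ~(P /\ (~(Q /\ P)))
t3 = ~(t1 /\ t2) = ~((~(Q /\ P)) /\ (~(P /\ (~(Q /\ P)))))
t4 = Q xor t3 = Q xor (~((~(Q /\ P)) /\ (~(P /\ (~(Q /\ P))))))
t5 = t4 xor t1 = (Q xor (~((~(Q /\ P)) /\ (~(P /\ (~(Q /\ P))))))) xor (~(Q /\ P))

(Q xor (~((~(Q /\ P)) /\ (~(P /\ (~(Q /\ P))))))) xor (~(Q /\ P))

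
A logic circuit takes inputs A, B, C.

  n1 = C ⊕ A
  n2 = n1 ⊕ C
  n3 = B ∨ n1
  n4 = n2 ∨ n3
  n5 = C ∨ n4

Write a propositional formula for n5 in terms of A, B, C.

C ∨ (((C ⊕ A) ⊕ C) ∨ (B ∨ (C ⊕ A)))

n1 = C ⊕ A
n2 = n1 ⊕ C = (C ⊕ A) ⊕ C
n3 = B ∨ n1 = B ∨ (C ⊕ A)
n4 = n2 ∨ n3 = ((C ⊕ A) ⊕ C) ∨ (B ∨ (C ⊕ A))
n5 = C ∨ n4 = C ∨ (((C ⊕ A) ⊕ C) ∨ (B ∨ (C ⊕ A)))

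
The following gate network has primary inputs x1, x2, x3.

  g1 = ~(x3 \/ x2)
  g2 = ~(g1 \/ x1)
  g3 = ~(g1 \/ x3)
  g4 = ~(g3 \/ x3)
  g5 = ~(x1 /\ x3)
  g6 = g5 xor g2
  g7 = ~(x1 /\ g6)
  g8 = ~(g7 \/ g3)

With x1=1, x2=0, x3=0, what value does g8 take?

1

g1 = ~(0 \/ 0) = 1
g2 = ~(1 \/ 1) = 0
g3 = ~(1 \/ 0) = 0
g5 = ~(1 /\ 0) = 1
g6 = 1 xor 0 = 1
g7 = ~(1 /\ 1) = 0
g8 = ~(0 \/ 0) = 1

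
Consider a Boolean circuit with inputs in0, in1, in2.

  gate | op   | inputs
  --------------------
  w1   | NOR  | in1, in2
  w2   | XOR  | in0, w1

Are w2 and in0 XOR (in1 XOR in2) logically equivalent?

No

w1 = in1 NOR in2
w2 = in0 XOR w1 = in0 XOR (in1 NOR in2)
At in0=0, in1=0, in2=0: circuit gives 1, formula gives 0.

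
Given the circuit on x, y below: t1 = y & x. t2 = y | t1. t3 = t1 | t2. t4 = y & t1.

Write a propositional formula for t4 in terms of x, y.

t1 = y & x
t4 = y & t1 = y & (y & x)

y & (y & x)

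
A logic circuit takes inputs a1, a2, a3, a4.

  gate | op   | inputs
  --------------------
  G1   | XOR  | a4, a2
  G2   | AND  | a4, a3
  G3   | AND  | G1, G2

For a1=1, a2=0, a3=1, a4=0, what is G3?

G1 = 0 XOR 0 = 0
G2 = 0 AND 1 = 0
G3 = 0 AND 0 = 0

0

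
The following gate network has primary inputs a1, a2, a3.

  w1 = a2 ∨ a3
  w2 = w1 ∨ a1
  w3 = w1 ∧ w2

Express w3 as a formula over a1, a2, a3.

w1 = a2 ∨ a3
w2 = w1 ∨ a1 = (a2 ∨ a3) ∨ a1
w3 = w1 ∧ w2 = (a2 ∨ a3) ∧ ((a2 ∨ a3) ∨ a1)

(a2 ∨ a3) ∧ ((a2 ∨ a3) ∨ a1)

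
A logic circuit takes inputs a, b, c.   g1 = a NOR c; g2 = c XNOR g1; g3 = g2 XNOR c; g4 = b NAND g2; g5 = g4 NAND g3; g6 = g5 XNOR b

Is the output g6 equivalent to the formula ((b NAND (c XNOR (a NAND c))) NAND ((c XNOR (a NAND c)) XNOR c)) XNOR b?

No

g1 = a NOR c
g2 = c XNOR g1 = c XNOR (a NOR c)
g3 = g2 XNOR c = (c XNOR (a NOR c)) XNOR c
g4 = b NAND g2 = b NAND (c XNOR (a NOR c))
g5 = g4 NAND g3 = (b NAND (c XNOR (a NOR c))) NAND ((c XNOR (a NOR c)) XNOR c)
g6 = g5 XNOR b = ((b NAND (c XNOR (a NOR c))) NAND ((c XNOR (a NOR c)) XNOR c)) XNOR b
At a=0, b=0, c=1: circuit gives 0, formula gives 1.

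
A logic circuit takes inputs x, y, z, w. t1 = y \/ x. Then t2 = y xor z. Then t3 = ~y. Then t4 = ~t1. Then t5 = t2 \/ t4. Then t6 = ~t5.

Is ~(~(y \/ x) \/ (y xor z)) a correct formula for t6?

t1 = y \/ x
t2 = y xor z
t4 = ~t1 = ~(y \/ x)
t5 = t2 \/ t4 = (y xor z) \/ ~(y \/ x)
t6 = ~t5 = ~((y xor z) \/ ~(y \/ x))
At x=0, y=0, z=0, w=0: circuit gives 0, formula gives 0.
At x=0, y=1, z=1, w=0: circuit gives 1, formula gives 1.
Agrees on all 16 inputs.

Yes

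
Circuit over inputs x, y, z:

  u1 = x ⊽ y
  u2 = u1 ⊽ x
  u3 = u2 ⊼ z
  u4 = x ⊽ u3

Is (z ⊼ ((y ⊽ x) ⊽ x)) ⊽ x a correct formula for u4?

u1 = x ⊽ y
u2 = u1 ⊽ x = (x ⊽ y) ⊽ x
u3 = u2 ⊼ z = ((x ⊽ y) ⊽ x) ⊼ z
u4 = x ⊽ u3 = x ⊽ (((x ⊽ y) ⊽ x) ⊼ z)
At x=0, y=0, z=0: circuit gives 0, formula gives 0.
At x=0, y=1, z=1: circuit gives 1, formula gives 1.
Agrees on all 8 inputs.

Yes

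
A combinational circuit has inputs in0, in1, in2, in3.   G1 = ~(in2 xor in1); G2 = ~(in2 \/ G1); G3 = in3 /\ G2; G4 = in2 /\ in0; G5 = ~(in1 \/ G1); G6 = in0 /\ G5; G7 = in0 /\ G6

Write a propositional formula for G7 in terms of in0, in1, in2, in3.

G1 = ~(in2 xor in1)
G5 = ~(in1 \/ G1) = ~(in1 \/ (~(in2 xor in1)))
G6 = in0 /\ G5 = in0 /\ (~(in1 \/ (~(in2 xor in1))))
G7 = in0 /\ G6 = in0 /\ (in0 /\ (~(in1 \/ (~(in2 xor in1)))))

in0 /\ (in0 /\ (~(in1 \/ (~(in2 xor in1)))))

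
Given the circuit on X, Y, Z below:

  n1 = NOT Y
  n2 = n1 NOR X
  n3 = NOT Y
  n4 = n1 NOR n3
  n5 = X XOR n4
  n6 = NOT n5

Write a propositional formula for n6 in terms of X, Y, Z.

NOT (X XOR (NOT Y NOR NOT Y))

n1 = NOT Y
n3 = NOT Y
n4 = n1 NOR n3 = NOT Y NOR NOT Y
n5 = X XOR n4 = X XOR (NOT Y NOR NOT Y)
n6 = NOT n5 = NOT (X XOR (NOT Y NOR NOT Y))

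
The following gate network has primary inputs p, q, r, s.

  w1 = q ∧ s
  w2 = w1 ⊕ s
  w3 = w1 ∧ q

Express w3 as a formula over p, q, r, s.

w1 = q ∧ s
w3 = w1 ∧ q = (q ∧ s) ∧ q

(q ∧ s) ∧ q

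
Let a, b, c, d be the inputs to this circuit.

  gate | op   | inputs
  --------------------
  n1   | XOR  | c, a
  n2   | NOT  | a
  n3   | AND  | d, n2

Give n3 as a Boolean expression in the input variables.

n2 = NOT a
n3 = d AND n2 = d AND NOT a

d AND NOT a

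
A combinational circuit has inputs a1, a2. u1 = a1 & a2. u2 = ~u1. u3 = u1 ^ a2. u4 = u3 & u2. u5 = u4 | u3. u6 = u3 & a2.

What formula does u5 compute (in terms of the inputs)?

u1 = a1 & a2
u2 = ~u1 = ~(a1 & a2)
u3 = u1 ^ a2 = (a1 & a2) ^ a2
u4 = u3 & u2 = ((a1 & a2) ^ a2) & ~(a1 & a2)
u5 = u4 | u3 = (((a1 & a2) ^ a2) & ~(a1 & a2)) | ((a1 & a2) ^ a2)

(((a1 & a2) ^ a2) & ~(a1 & a2)) | ((a1 & a2) ^ a2)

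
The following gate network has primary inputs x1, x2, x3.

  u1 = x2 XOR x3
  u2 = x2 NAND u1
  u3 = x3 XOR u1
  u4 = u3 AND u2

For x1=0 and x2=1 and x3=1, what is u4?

u1 = 1 XOR 1 = 0
u2 = 1 NAND 0 = 1
u3 = 1 XOR 0 = 1
u4 = 1 AND 1 = 1

1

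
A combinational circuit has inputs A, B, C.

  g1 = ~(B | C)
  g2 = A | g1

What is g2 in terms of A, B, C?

A | (~(B | C))

g1 = ~(B | C)
g2 = A | g1 = A | (~(B | C))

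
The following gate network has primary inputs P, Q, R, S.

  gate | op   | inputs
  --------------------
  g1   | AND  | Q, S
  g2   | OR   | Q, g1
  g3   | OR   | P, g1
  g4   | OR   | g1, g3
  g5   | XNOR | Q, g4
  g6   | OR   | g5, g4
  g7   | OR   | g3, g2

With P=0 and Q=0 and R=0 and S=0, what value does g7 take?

0

g1 = 0 AND 0 = 0
g2 = 0 OR 0 = 0
g3 = 0 OR 0 = 0
g7 = 0 OR 0 = 0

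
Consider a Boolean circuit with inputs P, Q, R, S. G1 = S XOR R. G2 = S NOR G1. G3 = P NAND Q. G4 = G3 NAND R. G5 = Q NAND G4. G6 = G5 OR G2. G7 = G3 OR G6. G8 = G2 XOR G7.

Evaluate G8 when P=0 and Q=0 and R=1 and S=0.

1

G1 = 0 XOR 1 = 1
G2 = 0 NOR 1 = 0
G3 = 0 NAND 0 = 1
G4 = 1 NAND 1 = 0
G5 = 0 NAND 0 = 1
G6 = 1 OR 0 = 1
G7 = 1 OR 1 = 1
G8 = 0 XOR 1 = 1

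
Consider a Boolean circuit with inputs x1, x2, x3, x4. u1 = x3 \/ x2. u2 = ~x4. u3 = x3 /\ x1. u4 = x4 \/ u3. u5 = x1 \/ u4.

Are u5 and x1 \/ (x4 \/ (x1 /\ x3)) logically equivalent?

u3 = x3 /\ x1
u4 = x4 \/ u3 = x4 \/ (x3 /\ x1)
u5 = x1 \/ u4 = x1 \/ (x4 \/ (x3 /\ x1))
At x1=0, x2=0, x3=0, x4=0: circuit gives 0, formula gives 0.
At x1=0, x2=0, x3=0, x4=1: circuit gives 1, formula gives 1.
Agrees on all 16 inputs.

Yes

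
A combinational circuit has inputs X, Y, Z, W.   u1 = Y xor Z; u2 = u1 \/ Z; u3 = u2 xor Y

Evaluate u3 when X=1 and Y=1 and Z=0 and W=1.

0

u1 = 1 xor 0 = 1
u2 = 1 \/ 0 = 1
u3 = 1 xor 1 = 0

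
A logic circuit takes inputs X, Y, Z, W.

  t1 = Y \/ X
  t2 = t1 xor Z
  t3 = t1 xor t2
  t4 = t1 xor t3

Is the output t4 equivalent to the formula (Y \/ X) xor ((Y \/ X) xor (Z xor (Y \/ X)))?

t1 = Y \/ X
t2 = t1 xor Z = (Y \/ X) xor Z
t3 = t1 xor t2 = (Y \/ X) xor ((Y \/ X) xor Z)
t4 = t1 xor t3 = (Y \/ X) xor ((Y \/ X) xor ((Y \/ X) xor Z))
At X=0, Y=0, Z=0, W=0: circuit gives 0, formula gives 0.
At X=0, Y=0, Z=1, W=0: circuit gives 1, formula gives 1.
Agrees on all 16 inputs.

Yes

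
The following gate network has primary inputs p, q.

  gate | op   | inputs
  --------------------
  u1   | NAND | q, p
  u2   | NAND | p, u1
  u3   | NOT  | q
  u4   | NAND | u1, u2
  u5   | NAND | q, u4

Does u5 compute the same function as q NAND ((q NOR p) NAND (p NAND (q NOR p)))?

u1 = q NAND p
u2 = p NAND u1 = p NAND (q NAND p)
u4 = u1 NAND u2 = (q NAND p) NAND (p NAND (q NAND p))
u5 = q NAND u4 = q NAND ((q NAND p) NAND (p NAND (q NAND p)))
At p=0, q=1: circuit gives 1, formula gives 0.

No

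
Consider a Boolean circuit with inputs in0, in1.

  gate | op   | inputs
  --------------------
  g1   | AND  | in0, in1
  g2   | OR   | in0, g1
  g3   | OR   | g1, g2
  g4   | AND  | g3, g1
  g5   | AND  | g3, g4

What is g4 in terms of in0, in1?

g1 = in0 AND in1
g2 = in0 OR g1 = in0 OR (in0 AND in1)
g3 = g1 OR g2 = (in0 AND in1) OR (in0 OR (in0 AND in1))
g4 = g3 AND g1 = ((in0 AND in1) OR (in0 OR (in0 AND in1))) AND (in0 AND in1)

((in0 AND in1) OR (in0 OR (in0 AND in1))) AND (in0 AND in1)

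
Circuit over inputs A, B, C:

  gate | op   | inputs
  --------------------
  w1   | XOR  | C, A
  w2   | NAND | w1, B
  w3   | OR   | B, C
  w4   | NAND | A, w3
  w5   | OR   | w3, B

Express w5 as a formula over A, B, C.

w3 = B OR C
w5 = w3 OR B = (B OR C) OR B

(B OR C) OR B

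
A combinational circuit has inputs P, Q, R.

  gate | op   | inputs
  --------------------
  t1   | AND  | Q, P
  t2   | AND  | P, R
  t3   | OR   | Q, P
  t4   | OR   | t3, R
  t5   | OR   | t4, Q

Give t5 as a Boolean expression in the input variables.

((Q OR P) OR R) OR Q

t3 = Q OR P
t4 = t3 OR R = (Q OR P) OR R
t5 = t4 OR Q = ((Q OR P) OR R) OR Q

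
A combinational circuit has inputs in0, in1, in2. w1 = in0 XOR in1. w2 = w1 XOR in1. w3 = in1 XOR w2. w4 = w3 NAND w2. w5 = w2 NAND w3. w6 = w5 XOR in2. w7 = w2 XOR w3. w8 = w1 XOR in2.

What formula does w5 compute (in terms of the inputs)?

w1 = in0 XOR in1
w2 = w1 XOR in1 = (in0 XOR in1) XOR in1
w3 = in1 XOR w2 = in1 XOR ((in0 XOR in1) XOR in1)
w5 = w2 NAND w3 = ((in0 XOR in1) XOR in1) NAND (in1 XOR ((in0 XOR in1) XOR in1))

((in0 XOR in1) XOR in1) NAND (in1 XOR ((in0 XOR in1) XOR in1))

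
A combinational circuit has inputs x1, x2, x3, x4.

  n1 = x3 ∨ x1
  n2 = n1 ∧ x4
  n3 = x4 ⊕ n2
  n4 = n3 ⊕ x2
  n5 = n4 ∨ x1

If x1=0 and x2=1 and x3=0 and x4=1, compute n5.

0

n1 = 0 ∨ 0 = 0
n2 = 0 ∧ 1 = 0
n3 = 1 ⊕ 0 = 1
n4 = 1 ⊕ 1 = 0
n5 = 0 ∨ 0 = 0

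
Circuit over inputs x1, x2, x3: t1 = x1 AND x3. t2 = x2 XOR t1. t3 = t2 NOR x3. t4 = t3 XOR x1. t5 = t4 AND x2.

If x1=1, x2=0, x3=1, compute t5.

0

t1 = 1 AND 1 = 1
t2 = 0 XOR 1 = 1
t3 = 1 NOR 1 = 0
t4 = 0 XOR 1 = 1
t5 = 1 AND 0 = 0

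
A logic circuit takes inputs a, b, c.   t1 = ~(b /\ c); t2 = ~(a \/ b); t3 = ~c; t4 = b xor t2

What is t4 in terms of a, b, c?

b xor (~(a \/ b))

t2 = ~(a \/ b)
t4 = b xor t2 = b xor (~(a \/ b))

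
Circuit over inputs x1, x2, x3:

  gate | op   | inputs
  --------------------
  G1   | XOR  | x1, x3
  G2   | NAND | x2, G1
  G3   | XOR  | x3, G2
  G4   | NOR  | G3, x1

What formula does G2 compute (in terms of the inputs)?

G1 = x1 XOR x3
G2 = x2 NAND G1 = x2 NAND (x1 XOR x3)

x2 NAND (x1 XOR x3)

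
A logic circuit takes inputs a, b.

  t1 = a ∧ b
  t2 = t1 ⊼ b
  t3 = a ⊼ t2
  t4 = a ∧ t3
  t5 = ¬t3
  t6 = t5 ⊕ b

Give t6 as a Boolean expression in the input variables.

t1 = a ∧ b
t2 = t1 ⊼ b = (a ∧ b) ⊼ b
t3 = a ⊼ t2 = a ⊼ ((a ∧ b) ⊼ b)
t5 = ¬t3 = ¬(a ⊼ ((a ∧ b) ⊼ b))
t6 = t5 ⊕ b = ¬(a ⊼ ((a ∧ b) ⊼ b)) ⊕ b

¬(a ⊼ ((a ∧ b) ⊼ b)) ⊕ b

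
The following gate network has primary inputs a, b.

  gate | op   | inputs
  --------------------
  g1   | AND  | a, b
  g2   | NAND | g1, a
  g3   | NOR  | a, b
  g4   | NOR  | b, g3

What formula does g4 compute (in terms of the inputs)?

g3 = a NOR b
g4 = b NOR g3 = b NOR (a NOR b)

b NOR (a NOR b)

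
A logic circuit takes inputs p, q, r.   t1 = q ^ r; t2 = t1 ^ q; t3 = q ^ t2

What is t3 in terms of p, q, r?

q ^ ((q ^ r) ^ q)

t1 = q ^ r
t2 = t1 ^ q = (q ^ r) ^ q
t3 = q ^ t2 = q ^ ((q ^ r) ^ q)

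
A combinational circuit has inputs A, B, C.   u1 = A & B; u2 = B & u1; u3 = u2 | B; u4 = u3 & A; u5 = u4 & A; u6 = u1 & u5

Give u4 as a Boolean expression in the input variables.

u1 = A & B
u2 = B & u1 = B & (A & B)
u3 = u2 | B = (B & (A & B)) | B
u4 = u3 & A = ((B & (A & B)) | B) & A

((B & (A & B)) | B) & A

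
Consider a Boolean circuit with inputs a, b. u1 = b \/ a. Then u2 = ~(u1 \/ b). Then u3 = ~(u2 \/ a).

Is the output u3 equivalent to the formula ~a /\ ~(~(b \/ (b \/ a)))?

Yes

u1 = b \/ a
u2 = ~(u1 \/ b) = ~((b \/ a) \/ b)
u3 = ~(u2 \/ a) = ~((~((b \/ a) \/ b)) \/ a)
At a=0, b=0: circuit gives 0, formula gives 0.
At a=0, b=1: circuit gives 1, formula gives 1.
Agrees on all 4 inputs.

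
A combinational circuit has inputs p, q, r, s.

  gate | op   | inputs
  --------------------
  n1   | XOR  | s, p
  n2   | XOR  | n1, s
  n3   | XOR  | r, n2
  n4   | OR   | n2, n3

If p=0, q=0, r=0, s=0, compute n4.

0

n1 = 0 XOR 0 = 0
n2 = 0 XOR 0 = 0
n3 = 0 XOR 0 = 0
n4 = 0 OR 0 = 0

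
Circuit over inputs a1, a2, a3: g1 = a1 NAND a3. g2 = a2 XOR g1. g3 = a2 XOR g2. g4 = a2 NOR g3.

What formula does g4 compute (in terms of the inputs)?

a2 NOR (a2 XOR (a2 XOR (a1 NAND a3)))

g1 = a1 NAND a3
g2 = a2 XOR g1 = a2 XOR (a1 NAND a3)
g3 = a2 XOR g2 = a2 XOR (a2 XOR (a1 NAND a3))
g4 = a2 NOR g3 = a2 NOR (a2 XOR (a2 XOR (a1 NAND a3)))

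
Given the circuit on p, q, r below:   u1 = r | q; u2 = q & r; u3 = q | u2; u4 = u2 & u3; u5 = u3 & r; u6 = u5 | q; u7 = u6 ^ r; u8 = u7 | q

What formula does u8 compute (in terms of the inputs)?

u2 = q & r
u3 = q | u2 = q | (q & r)
u5 = u3 & r = (q | (q & r)) & r
u6 = u5 | q = ((q | (q & r)) & r) | q
u7 = u6 ^ r = (((q | (q & r)) & r) | q) ^ r
u8 = u7 | q = ((((q | (q & r)) & r) | q) ^ r) | q

((((q | (q & r)) & r) | q) ^ r) | q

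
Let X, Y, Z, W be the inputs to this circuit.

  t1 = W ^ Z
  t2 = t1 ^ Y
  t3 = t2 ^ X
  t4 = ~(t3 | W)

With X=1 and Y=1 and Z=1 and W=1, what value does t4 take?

t1 = 1 ^ 1 = 0
t2 = 0 ^ 1 = 1
t3 = 1 ^ 1 = 0
t4 = ~(0 | 1) = 0

0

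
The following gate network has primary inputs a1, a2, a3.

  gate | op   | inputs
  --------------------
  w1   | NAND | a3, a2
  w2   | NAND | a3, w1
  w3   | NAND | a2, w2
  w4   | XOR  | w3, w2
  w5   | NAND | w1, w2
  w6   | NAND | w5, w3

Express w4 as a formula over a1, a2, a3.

(a2 NAND (a3 NAND (a3 NAND a2))) XOR (a3 NAND (a3 NAND a2))

w1 = a3 NAND a2
w2 = a3 NAND w1 = a3 NAND (a3 NAND a2)
w3 = a2 NAND w2 = a2 NAND (a3 NAND (a3 NAND a2))
w4 = w3 XOR w2 = (a2 NAND (a3 NAND (a3 NAND a2))) XOR (a3 NAND (a3 NAND a2))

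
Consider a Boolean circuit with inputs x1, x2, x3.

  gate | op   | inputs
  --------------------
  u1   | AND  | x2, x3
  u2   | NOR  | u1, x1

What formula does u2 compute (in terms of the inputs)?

u1 = x2 AND x3
u2 = u1 NOR x1 = (x2 AND x3) NOR x1

(x2 AND x3) NOR x1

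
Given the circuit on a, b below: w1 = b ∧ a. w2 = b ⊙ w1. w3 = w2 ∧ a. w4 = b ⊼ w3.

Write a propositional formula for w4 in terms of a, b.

b ⊼ ((b ⊙ (b ∧ a)) ∧ a)

w1 = b ∧ a
w2 = b ⊙ w1 = b ⊙ (b ∧ a)
w3 = w2 ∧ a = (b ⊙ (b ∧ a)) ∧ a
w4 = b ⊼ w3 = b ⊼ ((b ⊙ (b ∧ a)) ∧ a)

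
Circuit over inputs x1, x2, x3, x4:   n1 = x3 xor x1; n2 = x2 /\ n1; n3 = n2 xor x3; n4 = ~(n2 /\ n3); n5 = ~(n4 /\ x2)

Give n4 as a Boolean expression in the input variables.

n1 = x3 xor x1
n2 = x2 /\ n1 = x2 /\ (x3 xor x1)
n3 = n2 xor x3 = (x2 /\ (x3 xor x1)) xor x3
n4 = ~(n2 /\ n3) = ~((x2 /\ (x3 xor x1)) /\ ((x2 /\ (x3 xor x1)) xor x3))

~((x2 /\ (x3 xor x1)) /\ ((x2 /\ (x3 xor x1)) xor x3))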